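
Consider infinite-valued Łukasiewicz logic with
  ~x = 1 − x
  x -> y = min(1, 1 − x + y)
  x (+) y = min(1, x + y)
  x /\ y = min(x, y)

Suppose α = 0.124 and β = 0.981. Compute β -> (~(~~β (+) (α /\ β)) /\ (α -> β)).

0.019

~β = 1 − 0.981 = 0.019
~~β = 1 − 0.019 = 0.981
α /\ β = min(0.124, 0.981) = 0.124
~~β (+) (α /\ β) = min(1, 0.981 + 0.124) = min(1, 1.105) = 1.000
~(~~β (+) (α /\ β)) = 1 − 1.000 = 0.000
α -> β = min(1, 1 − 0.124 + 0.981) = min(1, 1.857) = 1.000
~(~~β (+) (α /\ β)) /\ (α -> β) = min(0.000, 1.000) = 0.000
β -> (~(~~β (+) (α /\ β)) /\ (α -> β)) = min(1, 1 − 0.981 + 0.000) = min(1, 0.019) = 0.019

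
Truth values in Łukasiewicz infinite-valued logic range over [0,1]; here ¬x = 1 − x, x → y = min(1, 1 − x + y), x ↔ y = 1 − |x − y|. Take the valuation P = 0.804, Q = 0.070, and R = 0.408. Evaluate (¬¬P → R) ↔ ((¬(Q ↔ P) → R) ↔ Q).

¬P = 1 − 0.804 = 0.196
¬¬P = 1 − 0.196 = 0.804
¬¬P → R = min(1, 1 − 0.804 + 0.408) = min(1, 0.604) = 0.604
Q ↔ P = 1 − |0.070 − 0.804| = 1 − 0.734 = 0.266
¬(Q ↔ P) = 1 − 0.266 = 0.734
¬(Q ↔ P) → R = min(1, 1 − 0.734 + 0.408) = min(1, 0.674) = 0.674
(¬(Q ↔ P) → R) ↔ Q = 1 − |0.674 − 0.070| = 1 − 0.604 = 0.396
(¬¬P → R) ↔ ((¬(Q ↔ P) → R) ↔ Q) = 1 − |0.604 − 0.396| = 1 − 0.208 = 0.792

0.792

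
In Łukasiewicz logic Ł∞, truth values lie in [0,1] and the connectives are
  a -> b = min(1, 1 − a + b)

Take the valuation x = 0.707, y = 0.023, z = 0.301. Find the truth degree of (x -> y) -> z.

x -> y = min(1, 1 − 0.707 + 0.023) = min(1, 0.316) = 0.316
(x -> y) -> z = min(1, 1 − 0.316 + 0.301) = min(1, 0.985) = 0.985

0.985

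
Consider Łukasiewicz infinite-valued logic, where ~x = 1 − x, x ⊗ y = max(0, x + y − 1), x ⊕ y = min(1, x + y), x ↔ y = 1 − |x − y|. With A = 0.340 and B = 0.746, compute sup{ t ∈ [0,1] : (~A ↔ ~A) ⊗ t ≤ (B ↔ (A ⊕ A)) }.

0.934

~A = 1 − 0.340 = 0.660
~A ↔ ~A = 1 − |0.660 − 0.660| = 1 − 0.000 = 1.000
So the left factor is ~A ↔ ~A = 1.000.
A ⊕ A = min(1, 0.340 + 0.340) = min(1, 0.680) = 0.680
B ↔ (A ⊕ A) = 1 − |0.746 − 0.680| = 1 − 0.066 = 0.934
So the right-hand bound is B ↔ (A ⊕ A) = 0.934.
The residuum of the Łukasiewicz t-norm gives the supremum: min(1, 1 − 1.000 + 0.934).
1 − 1.000 + 0.934 = 0.934, so t = min(1, 0.934) = 0.934.
Check: 1.000 ⊗ 0.934 = max(0, 0.934) = 0.934 ≤ 0.934.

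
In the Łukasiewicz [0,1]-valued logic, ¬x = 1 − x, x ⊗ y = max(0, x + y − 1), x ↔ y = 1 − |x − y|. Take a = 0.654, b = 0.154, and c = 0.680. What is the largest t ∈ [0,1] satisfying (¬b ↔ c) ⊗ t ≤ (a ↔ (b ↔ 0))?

0.974

¬b = 1 − 0.154 = 0.846
¬b ↔ c = 1 − |0.846 − 0.680| = 1 − 0.166 = 0.834
So the left factor is ¬b ↔ c = 0.834.
b ↔ 0 = 1 − |0.154 − 0.000| = 1 − 0.154 = 0.846
a ↔ (b ↔ 0) = 1 − |0.654 − 0.846| = 1 − 0.192 = 0.808
So the right-hand bound is a ↔ (b ↔ 0) = 0.808.
The residuum of the Łukasiewicz t-norm gives the supremum: min(1, 1 − 0.834 + 0.808).
1 − 0.834 + 0.808 = 0.974, so t = min(1, 0.974) = 0.974.
Check: 0.834 ⊗ 0.974 = max(0, 0.808) = 0.808 ≤ 0.808.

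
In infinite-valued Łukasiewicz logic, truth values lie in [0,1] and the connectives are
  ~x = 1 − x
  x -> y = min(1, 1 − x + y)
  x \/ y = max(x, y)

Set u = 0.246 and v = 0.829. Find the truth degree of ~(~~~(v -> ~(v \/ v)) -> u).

0.412

v \/ v = max(0.829, 0.829) = 0.829
~(v \/ v) = 1 − 0.829 = 0.171
v -> ~(v \/ v) = min(1, 1 − 0.829 + 0.171) = min(1, 0.342) = 0.342
~(v -> ~(v \/ v)) = 1 − 0.342 = 0.658
~~(v -> ~(v \/ v)) = 1 − 0.658 = 0.342
~~~(v -> ~(v \/ v)) = 1 − 0.342 = 0.658
~~~(v -> ~(v \/ v)) -> u = min(1, 1 − 0.658 + 0.246) = min(1, 0.588) = 0.588
~(~~~(v -> ~(v \/ v)) -> u) = 1 − 0.588 = 0.412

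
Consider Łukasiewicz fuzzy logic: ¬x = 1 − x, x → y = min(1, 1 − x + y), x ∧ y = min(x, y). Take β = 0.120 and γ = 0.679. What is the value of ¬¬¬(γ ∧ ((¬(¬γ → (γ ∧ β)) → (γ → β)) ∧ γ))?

¬γ = 1 − 0.679 = 0.321
γ ∧ β = min(0.679, 0.120) = 0.120
¬γ → (γ ∧ β) = min(1, 1 − 0.321 + 0.120) = min(1, 0.799) = 0.799
¬(¬γ → (γ ∧ β)) = 1 − 0.799 = 0.201
γ → β = min(1, 1 − 0.679 + 0.120) = min(1, 0.441) = 0.441
¬(¬γ → (γ ∧ β)) → (γ → β) = min(1, 1 − 0.201 + 0.441) = min(1, 1.240) = 1.000
(¬(¬γ → (γ ∧ β)) → (γ → β)) ∧ γ = min(1.000, 0.679) = 0.679
γ ∧ ((¬(¬γ → (γ ∧ β)) → (γ → β)) ∧ γ) = min(0.679, 0.679) = 0.679
¬(γ ∧ ((¬(¬γ → (γ ∧ β)) → (γ → β)) ∧ γ)) = 1 − 0.679 = 0.321
¬¬(γ ∧ ((¬(¬γ → (γ ∧ β)) → (γ → β)) ∧ γ)) = 1 − 0.321 = 0.679
¬¬¬(γ ∧ ((¬(¬γ → (γ ∧ β)) → (γ → β)) ∧ γ)) = 1 − 0.679 = 0.321

0.321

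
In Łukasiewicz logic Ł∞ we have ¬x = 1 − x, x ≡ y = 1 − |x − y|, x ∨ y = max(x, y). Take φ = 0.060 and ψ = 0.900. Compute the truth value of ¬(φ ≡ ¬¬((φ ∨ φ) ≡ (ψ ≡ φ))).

φ ∨ φ = max(0.060, 0.060) = 0.060
ψ ≡ φ = 1 − |0.900 − 0.060| = 1 − 0.840 = 0.160
(φ ∨ φ) ≡ (ψ ≡ φ) = 1 − |0.060 − 0.160| = 1 − 0.100 = 0.900
¬((φ ∨ φ) ≡ (ψ ≡ φ)) = 1 − 0.900 = 0.100
¬¬((φ ∨ φ) ≡ (ψ ≡ φ)) = 1 − 0.100 = 0.900
φ ≡ ¬¬((φ ∨ φ) ≡ (ψ ≡ φ)) = 1 − |0.060 − 0.900| = 1 − 0.840 = 0.160
¬(φ ≡ ¬¬((φ ∨ φ) ≡ (ψ ≡ φ))) = 1 − 0.160 = 0.840

0.840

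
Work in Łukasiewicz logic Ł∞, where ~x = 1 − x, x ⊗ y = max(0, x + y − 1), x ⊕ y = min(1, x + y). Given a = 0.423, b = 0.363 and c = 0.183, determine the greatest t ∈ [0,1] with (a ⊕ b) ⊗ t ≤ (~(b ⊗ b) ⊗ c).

0.397

a ⊕ b = min(1, 0.423 + 0.363) = min(1, 0.786) = 0.786
So the left factor is a ⊕ b = 0.786.
b ⊗ b = max(0, 0.363 + 0.363 − 1) = max(0, -0.274) = 0.000
~(b ⊗ b) = 1 − 0.000 = 1.000
~(b ⊗ b) ⊗ c = max(0, 1.000 + 0.183 − 1) = max(0, 0.183) = 0.183
So the right-hand bound is ~(b ⊗ b) ⊗ c = 0.183.
The residuum of the Łukasiewicz t-norm gives the supremum: min(1, 1 − 0.786 + 0.183).
1 − 0.786 + 0.183 = 0.397, so t = min(1, 0.397) = 0.397.
Check: 0.786 ⊗ 0.397 = max(0, 0.183) = 0.183 ≤ 0.183.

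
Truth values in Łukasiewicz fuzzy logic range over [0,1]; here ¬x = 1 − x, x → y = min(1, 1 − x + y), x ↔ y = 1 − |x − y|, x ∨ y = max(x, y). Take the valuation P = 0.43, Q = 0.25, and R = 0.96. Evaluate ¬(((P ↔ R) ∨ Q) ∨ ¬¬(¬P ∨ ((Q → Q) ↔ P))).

0.43

P ↔ R = 1 − |0.43 − 0.96| = 1 − 0.53 = 0.47
(P ↔ R) ∨ Q = max(0.47, 0.25) = 0.47
¬P = 1 − 0.43 = 0.57
Q → Q = min(1, 1 − 0.25 + 0.25) = min(1, 1.00) = 1.00
(Q → Q) ↔ P = 1 − |1.00 − 0.43| = 1 − 0.57 = 0.43
¬P ∨ ((Q → Q) ↔ P) = max(0.57, 0.43) = 0.57
¬(¬P ∨ ((Q → Q) ↔ P)) = 1 − 0.57 = 0.43
¬¬(¬P ∨ ((Q → Q) ↔ P)) = 1 − 0.43 = 0.57
((P ↔ R) ∨ Q) ∨ ¬¬(¬P ∨ ((Q → Q) ↔ P)) = max(0.47, 0.57) = 0.57
¬(((P ↔ R) ∨ Q) ∨ ¬¬(¬P ∨ ((Q → Q) ↔ P))) = 1 − 0.57 = 0.43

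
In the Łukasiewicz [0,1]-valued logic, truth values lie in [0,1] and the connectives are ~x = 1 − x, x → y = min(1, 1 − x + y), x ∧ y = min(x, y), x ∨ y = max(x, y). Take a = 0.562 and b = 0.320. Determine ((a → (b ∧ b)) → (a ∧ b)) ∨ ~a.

0.562

b ∧ b = min(0.320, 0.320) = 0.320
a → (b ∧ b) = min(1, 1 − 0.562 + 0.320) = min(1, 0.758) = 0.758
a ∧ b = min(0.562, 0.320) = 0.320
(a → (b ∧ b)) → (a ∧ b) = min(1, 1 − 0.758 + 0.320) = min(1, 0.562) = 0.562
~a = 1 − 0.562 = 0.438
((a → (b ∧ b)) → (a ∧ b)) ∨ ~a = max(0.562, 0.438) = 0.562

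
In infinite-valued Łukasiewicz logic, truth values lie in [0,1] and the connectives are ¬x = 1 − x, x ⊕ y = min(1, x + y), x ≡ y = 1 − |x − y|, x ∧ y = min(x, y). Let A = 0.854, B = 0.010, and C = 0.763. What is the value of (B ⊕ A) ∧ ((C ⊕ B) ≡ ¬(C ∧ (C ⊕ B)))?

0.464

B ⊕ A = min(1, 0.010 + 0.854) = min(1, 0.864) = 0.864
C ⊕ B = min(1, 0.763 + 0.010) = min(1, 0.773) = 0.773
C ∧ (C ⊕ B) = min(0.763, 0.773) = 0.763
¬(C ∧ (C ⊕ B)) = 1 − 0.763 = 0.237
(C ⊕ B) ≡ ¬(C ∧ (C ⊕ B)) = 1 − |0.773 − 0.237| = 1 − 0.536 = 0.464
(B ⊕ A) ∧ ((C ⊕ B) ≡ ¬(C ∧ (C ⊕ B))) = min(0.864, 0.464) = 0.464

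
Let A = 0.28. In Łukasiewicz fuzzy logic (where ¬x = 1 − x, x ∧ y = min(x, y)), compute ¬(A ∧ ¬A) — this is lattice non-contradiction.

0.72

¬A = 1 − 0.28 = 0.72
A ∧ ¬A = min(0.28, 0.72) = 0.28
¬(A ∧ ¬A) = 1 − 0.28 = 0.72
(The value 0.72 < 1 shows this instance is not satisfied; not a Ł∞-tautology — its value is 1 − min(a, 1−a).)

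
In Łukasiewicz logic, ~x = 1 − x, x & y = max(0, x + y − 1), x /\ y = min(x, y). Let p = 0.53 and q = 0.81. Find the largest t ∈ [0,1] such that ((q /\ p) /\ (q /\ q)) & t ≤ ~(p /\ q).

q /\ p = min(0.81, 0.53) = 0.53
q /\ q = min(0.81, 0.81) = 0.81
(q /\ p) /\ (q /\ q) = min(0.53, 0.81) = 0.53
So the left factor is (q /\ p) /\ (q /\ q) = 0.53.
p /\ q = min(0.53, 0.81) = 0.53
~(p /\ q) = 1 − 0.53 = 0.47
So the right-hand bound is ~(p /\ q) = 0.47.
The residuum of the Łukasiewicz t-norm gives the supremum: min(1, 1 − 0.53 + 0.47).
1 − 0.53 + 0.47 = 0.94, so t = min(1, 0.94) = 0.94.
Check: 0.53 & 0.94 = max(0, 0.47) = 0.47 ≤ 0.47.

0.94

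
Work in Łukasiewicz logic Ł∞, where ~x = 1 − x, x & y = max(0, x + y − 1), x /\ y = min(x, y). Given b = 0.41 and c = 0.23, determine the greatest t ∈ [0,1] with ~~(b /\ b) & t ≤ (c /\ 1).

b /\ b = min(0.41, 0.41) = 0.41
~(b /\ b) = 1 − 0.41 = 0.59
~~(b /\ b) = 1 − 0.59 = 0.41
So the left factor is ~~(b /\ b) = 0.41.
c /\ 1 = min(0.23, 1.00) = 0.23
So the right-hand bound is c /\ 1 = 0.23.
The residuum of the Łukasiewicz t-norm gives the supremum: min(1, 1 − 0.41 + 0.23).
1 − 0.41 + 0.23 = 0.82, so t = min(1, 0.82) = 0.82.
Check: 0.41 & 0.82 = max(0, 0.23) = 0.23 ≤ 0.23.

0.82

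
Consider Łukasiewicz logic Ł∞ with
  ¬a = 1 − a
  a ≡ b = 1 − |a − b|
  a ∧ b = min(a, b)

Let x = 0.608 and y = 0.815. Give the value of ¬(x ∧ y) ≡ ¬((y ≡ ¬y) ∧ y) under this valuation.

x ∧ y = min(0.608, 0.815) = 0.608
¬(x ∧ y) = 1 − 0.608 = 0.392
¬y = 1 − 0.815 = 0.185
y ≡ ¬y = 1 − |0.815 − 0.185| = 1 − 0.630 = 0.370
(y ≡ ¬y) ∧ y = min(0.370, 0.815) = 0.370
¬((y ≡ ¬y) ∧ y) = 1 − 0.370 = 0.630
¬(x ∧ y) ≡ ¬((y ≡ ¬y) ∧ y) = 1 − |0.392 − 0.630| = 1 − 0.238 = 0.762

0.762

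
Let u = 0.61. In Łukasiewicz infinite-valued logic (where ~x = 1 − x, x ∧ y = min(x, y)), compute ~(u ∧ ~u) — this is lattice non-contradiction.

~u = 1 − 0.61 = 0.39
u ∧ ~u = min(0.61, 0.39) = 0.39
~(u ∧ ~u) = 1 − 0.39 = 0.61
(The value 0.61 < 1 shows this instance is not satisfied; not a Ł∞-tautology — its value is 1 − min(a, 1−a).)

0.61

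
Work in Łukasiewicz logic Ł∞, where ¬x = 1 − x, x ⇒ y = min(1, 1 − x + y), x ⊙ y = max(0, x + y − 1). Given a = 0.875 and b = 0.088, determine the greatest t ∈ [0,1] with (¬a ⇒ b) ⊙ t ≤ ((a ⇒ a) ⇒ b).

0.125

¬a = 1 − 0.875 = 0.125
¬a ⇒ b = min(1, 1 − 0.125 + 0.088) = min(1, 0.963) = 0.963
So the left factor is ¬a ⇒ b = 0.963.
a ⇒ a = min(1, 1 − 0.875 + 0.875) = min(1, 1.000) = 1.000
(a ⇒ a) ⇒ b = min(1, 1 − 1.000 + 0.088) = min(1, 0.088) = 0.088
So the right-hand bound is (a ⇒ a) ⇒ b = 0.088.
The residuum of the Łukasiewicz t-norm gives the supremum: min(1, 1 − 0.963 + 0.088).
1 − 0.963 + 0.088 = 0.125, so t = min(1, 0.125) = 0.125.
Check: 0.963 ⊙ 0.125 = max(0, 0.088) = 0.088 ≤ 0.088.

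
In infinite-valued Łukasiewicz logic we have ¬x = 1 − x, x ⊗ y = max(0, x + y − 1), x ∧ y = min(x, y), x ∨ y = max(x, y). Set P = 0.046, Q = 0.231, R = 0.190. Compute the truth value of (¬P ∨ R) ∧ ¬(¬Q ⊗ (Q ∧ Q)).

0.954

¬P = 1 − 0.046 = 0.954
¬P ∨ R = max(0.954, 0.190) = 0.954
¬Q = 1 − 0.231 = 0.769
Q ∧ Q = min(0.231, 0.231) = 0.231
¬Q ⊗ (Q ∧ Q) = max(0, 0.769 + 0.231 − 1) = max(0, 0.000) = 0.000
¬(¬Q ⊗ (Q ∧ Q)) = 1 − 0.000 = 1.000
(¬P ∨ R) ∧ ¬(¬Q ⊗ (Q ∧ Q)) = min(0.954, 1.000) = 0.954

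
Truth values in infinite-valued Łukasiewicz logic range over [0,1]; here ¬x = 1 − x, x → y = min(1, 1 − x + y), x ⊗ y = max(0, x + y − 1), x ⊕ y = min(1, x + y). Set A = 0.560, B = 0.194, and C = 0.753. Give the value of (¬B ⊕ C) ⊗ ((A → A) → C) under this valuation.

0.753

¬B = 1 − 0.194 = 0.806
¬B ⊕ C = min(1, 0.806 + 0.753) = min(1, 1.559) = 1.000
A → A = min(1, 1 − 0.560 + 0.560) = min(1, 1.000) = 1.000
(A → A) → C = min(1, 1 − 1.000 + 0.753) = min(1, 0.753) = 0.753
(¬B ⊕ C) ⊗ ((A → A) → C) = max(0, 1.000 + 0.753 − 1) = max(0, 0.753) = 0.753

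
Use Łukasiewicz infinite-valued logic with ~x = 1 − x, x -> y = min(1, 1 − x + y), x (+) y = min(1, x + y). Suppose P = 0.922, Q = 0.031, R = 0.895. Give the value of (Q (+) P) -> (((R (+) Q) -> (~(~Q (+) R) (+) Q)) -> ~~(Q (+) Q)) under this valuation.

1.000

Q (+) P = min(1, 0.031 + 0.922) = min(1, 0.953) = 0.953
R (+) Q = min(1, 0.895 + 0.031) = min(1, 0.926) = 0.926
~Q = 1 − 0.031 = 0.969
~Q (+) R = min(1, 0.969 + 0.895) = min(1, 1.864) = 1.000
~(~Q (+) R) = 1 − 1.000 = 0.000
~(~Q (+) R) (+) Q = min(1, 0.000 + 0.031) = min(1, 0.031) = 0.031
(R (+) Q) -> (~(~Q (+) R) (+) Q) = min(1, 1 − 0.926 + 0.031) = min(1, 0.105) = 0.105
Q (+) Q = min(1, 0.031 + 0.031) = min(1, 0.062) = 0.062
~(Q (+) Q) = 1 − 0.062 = 0.938
~~(Q (+) Q) = 1 − 0.938 = 0.062
((R (+) Q) -> (~(~Q (+) R) (+) Q)) -> ~~(Q (+) Q) = min(1, 1 − 0.105 + 0.062) = min(1, 0.957) = 0.957
(Q (+) P) -> (((R (+) Q) -> (~(~Q (+) R) (+) Q)) -> ~~(Q (+) Q)) = min(1, 1 − 0.953 + 0.957) = min(1, 1.004) = 1.000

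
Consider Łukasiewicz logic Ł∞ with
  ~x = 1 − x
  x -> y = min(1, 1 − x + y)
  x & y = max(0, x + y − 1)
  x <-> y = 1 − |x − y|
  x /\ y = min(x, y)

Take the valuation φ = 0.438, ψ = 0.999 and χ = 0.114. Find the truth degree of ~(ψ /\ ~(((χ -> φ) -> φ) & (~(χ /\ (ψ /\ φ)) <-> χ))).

0.001

χ -> φ = min(1, 1 − 0.114 + 0.438) = min(1, 1.324) = 1.000
(χ -> φ) -> φ = min(1, 1 − 1.000 + 0.438) = min(1, 0.438) = 0.438
ψ /\ φ = min(0.999, 0.438) = 0.438
χ /\ (ψ /\ φ) = min(0.114, 0.438) = 0.114
~(χ /\ (ψ /\ φ)) = 1 − 0.114 = 0.886
~(χ /\ (ψ /\ φ)) <-> χ = 1 − |0.886 − 0.114| = 1 − 0.772 = 0.228
((χ -> φ) -> φ) & (~(χ /\ (ψ /\ φ)) <-> χ) = max(0, 0.438 + 0.228 − 1) = max(0, -0.334) = 0.000
~(((χ -> φ) -> φ) & (~(χ /\ (ψ /\ φ)) <-> χ)) = 1 − 0.000 = 1.000
ψ /\ ~(((χ -> φ) -> φ) & (~(χ /\ (ψ /\ φ)) <-> χ)) = min(0.999, 1.000) = 0.999
~(ψ /\ ~(((χ -> φ) -> φ) & (~(χ /\ (ψ /\ φ)) <-> χ))) = 1 − 0.999 = 0.001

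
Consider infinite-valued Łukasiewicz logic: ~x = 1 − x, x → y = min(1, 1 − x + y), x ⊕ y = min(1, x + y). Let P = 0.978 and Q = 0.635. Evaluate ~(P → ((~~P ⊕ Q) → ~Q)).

~P = 1 − 0.978 = 0.022
~~P = 1 − 0.022 = 0.978
~~P ⊕ Q = min(1, 0.978 + 0.635) = min(1, 1.613) = 1.000
~Q = 1 − 0.635 = 0.365
(~~P ⊕ Q) → ~Q = min(1, 1 − 1.000 + 0.365) = min(1, 0.365) = 0.365
P → ((~~P ⊕ Q) → ~Q) = min(1, 1 − 0.978 + 0.365) = min(1, 0.387) = 0.387
~(P → ((~~P ⊕ Q) → ~Q)) = 1 − 0.387 = 0.613

0.613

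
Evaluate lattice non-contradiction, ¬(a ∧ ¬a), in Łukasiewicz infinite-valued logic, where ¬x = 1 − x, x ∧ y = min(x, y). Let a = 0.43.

¬a = 1 − 0.43 = 0.57
a ∧ ¬a = min(0.43, 0.57) = 0.43
¬(a ∧ ¬a) = 1 − 0.43 = 0.57
(The value 0.57 < 1 shows this instance is not satisfied; not a Ł∞-tautology — its value is 1 − min(a, 1−a).)

0.57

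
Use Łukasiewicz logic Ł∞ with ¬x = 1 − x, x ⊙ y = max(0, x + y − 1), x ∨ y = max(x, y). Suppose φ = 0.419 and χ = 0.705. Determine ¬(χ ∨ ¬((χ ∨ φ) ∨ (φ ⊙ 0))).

χ ∨ φ = max(0.705, 0.419) = 0.705
φ ⊙ 0 = max(0, 0.419 + 0.000 − 1) = max(0, -0.581) = 0.000
(χ ∨ φ) ∨ (φ ⊙ 0) = max(0.705, 0.000) = 0.705
¬((χ ∨ φ) ∨ (φ ⊙ 0)) = 1 − 0.705 = 0.295
χ ∨ ¬((χ ∨ φ) ∨ (φ ⊙ 0)) = max(0.705, 0.295) = 0.705
¬(χ ∨ ¬((χ ∨ φ) ∨ (φ ⊙ 0))) = 1 − 0.705 = 0.295

0.295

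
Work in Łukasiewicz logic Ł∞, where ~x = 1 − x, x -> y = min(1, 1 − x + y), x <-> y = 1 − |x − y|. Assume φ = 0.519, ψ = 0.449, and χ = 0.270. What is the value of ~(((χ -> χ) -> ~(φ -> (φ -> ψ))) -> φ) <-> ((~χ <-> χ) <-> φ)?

0.021

χ -> χ = min(1, 1 − 0.270 + 0.270) = min(1, 1.000) = 1.000
φ -> ψ = min(1, 1 − 0.519 + 0.449) = min(1, 0.930) = 0.930
φ -> (φ -> ψ) = min(1, 1 − 0.519 + 0.930) = min(1, 1.411) = 1.000
~(φ -> (φ -> ψ)) = 1 − 1.000 = 0.000
(χ -> χ) -> ~(φ -> (φ -> ψ)) = min(1, 1 − 1.000 + 0.000) = min(1, 0.000) = 0.000
((χ -> χ) -> ~(φ -> (φ -> ψ))) -> φ = min(1, 1 − 0.000 + 0.519) = min(1, 1.519) = 1.000
~(((χ -> χ) -> ~(φ -> (φ -> ψ))) -> φ) = 1 − 1.000 = 0.000
~χ = 1 − 0.270 = 0.730
~χ <-> χ = 1 − |0.730 − 0.270| = 1 − 0.460 = 0.540
(~χ <-> χ) <-> φ = 1 − |0.540 − 0.519| = 1 − 0.021 = 0.979
~(((χ -> χ) -> ~(φ -> (φ -> ψ))) -> φ) <-> ((~χ <-> χ) <-> φ) = 1 − |0.000 − 0.979| = 1 − 0.979 = 0.021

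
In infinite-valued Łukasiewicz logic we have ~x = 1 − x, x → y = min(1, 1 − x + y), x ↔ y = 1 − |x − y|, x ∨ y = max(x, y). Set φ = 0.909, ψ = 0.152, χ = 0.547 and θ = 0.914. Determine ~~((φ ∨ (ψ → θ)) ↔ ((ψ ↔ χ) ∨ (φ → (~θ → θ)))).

ψ → θ = min(1, 1 − 0.152 + 0.914) = min(1, 1.762) = 1.000
φ ∨ (ψ → θ) = max(0.909, 1.000) = 1.000
ψ ↔ χ = 1 − |0.152 − 0.547| = 1 − 0.395 = 0.605
~θ = 1 − 0.914 = 0.086
~θ → θ = min(1, 1 − 0.086 + 0.914) = min(1, 1.828) = 1.000
φ → (~θ → θ) = min(1, 1 − 0.909 + 1.000) = min(1, 1.091) = 1.000
(ψ ↔ χ) ∨ (φ → (~θ → θ)) = max(0.605, 1.000) = 1.000
(φ ∨ (ψ → θ)) ↔ ((ψ ↔ χ) ∨ (φ → (~θ → θ))) = 1 − |1.000 − 1.000| = 1 − 0.000 = 1.000
~((φ ∨ (ψ → θ)) ↔ ((ψ ↔ χ) ∨ (φ → (~θ → θ)))) = 1 − 1.000 = 0.000
~~((φ ∨ (ψ → θ)) ↔ ((ψ ↔ χ) ∨ (φ → (~θ → θ)))) = 1 − 0.000 = 1.000

1.000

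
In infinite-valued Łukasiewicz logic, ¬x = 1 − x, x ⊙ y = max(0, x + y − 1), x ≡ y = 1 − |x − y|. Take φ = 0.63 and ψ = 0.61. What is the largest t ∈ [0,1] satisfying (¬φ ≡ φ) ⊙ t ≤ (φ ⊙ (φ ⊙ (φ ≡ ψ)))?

¬φ = 1 − 0.63 = 0.37
¬φ ≡ φ = 1 − |0.37 − 0.63| = 1 − 0.26 = 0.74
So the left factor is ¬φ ≡ φ = 0.74.
φ ≡ ψ = 1 − |0.63 − 0.61| = 1 − 0.02 = 0.98
φ ⊙ (φ ≡ ψ) = max(0, 0.63 + 0.98 − 1) = max(0, 0.61) = 0.61
φ ⊙ (φ ⊙ (φ ≡ ψ)) = max(0, 0.63 + 0.61 − 1) = max(0, 0.24) = 0.24
So the right-hand bound is φ ⊙ (φ ⊙ (φ ≡ ψ)) = 0.24.
The residuum of the Łukasiewicz t-norm gives the supremum: min(1, 1 − 0.74 + 0.24).
1 − 0.74 + 0.24 = 0.50, so t = min(1, 0.50) = 0.50.
Check: 0.74 ⊙ 0.50 = max(0, 0.24) = 0.24 ≤ 0.24.

0.50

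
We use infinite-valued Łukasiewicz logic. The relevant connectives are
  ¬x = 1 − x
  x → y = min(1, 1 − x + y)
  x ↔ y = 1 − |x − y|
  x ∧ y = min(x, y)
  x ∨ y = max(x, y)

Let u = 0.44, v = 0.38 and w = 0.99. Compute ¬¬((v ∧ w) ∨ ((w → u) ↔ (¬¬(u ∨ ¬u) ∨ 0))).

v ∧ w = min(0.38, 0.99) = 0.38
w → u = min(1, 1 − 0.99 + 0.44) = min(1, 0.45) = 0.45
¬u = 1 − 0.44 = 0.56
u ∨ ¬u = max(0.44, 0.56) = 0.56
¬(u ∨ ¬u) = 1 − 0.56 = 0.44
¬¬(u ∨ ¬u) = 1 − 0.44 = 0.56
¬¬(u ∨ ¬u) ∨ 0 = max(0.56, 0.00) = 0.56
(w → u) ↔ (¬¬(u ∨ ¬u) ∨ 0) = 1 − |0.45 − 0.56| = 1 − 0.11 = 0.89
(v ∧ w) ∨ ((w → u) ↔ (¬¬(u ∨ ¬u) ∨ 0)) = max(0.38, 0.89) = 0.89
¬((v ∧ w) ∨ ((w → u) ↔ (¬¬(u ∨ ¬u) ∨ 0))) = 1 − 0.89 = 0.11
¬¬((v ∧ w) ∨ ((w → u) ↔ (¬¬(u ∨ ¬u) ∨ 0))) = 1 − 0.11 = 0.89

0.89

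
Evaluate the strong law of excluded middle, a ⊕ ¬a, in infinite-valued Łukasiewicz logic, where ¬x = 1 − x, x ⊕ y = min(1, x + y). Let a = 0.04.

1.00

¬a = 1 − 0.04 = 0.96
a ⊕ ¬a = min(1, 0.04 + 0.96) = min(1, 1.00) = 1.00
(As expected: always 1 in Ł∞ since a ⊕ (1−a) = 1.)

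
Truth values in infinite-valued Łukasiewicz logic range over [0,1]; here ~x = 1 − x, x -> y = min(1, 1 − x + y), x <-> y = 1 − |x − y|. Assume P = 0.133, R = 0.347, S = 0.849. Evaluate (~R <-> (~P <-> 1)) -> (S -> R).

~R = 1 − 0.347 = 0.653
~P = 1 − 0.133 = 0.867
~P <-> 1 = 1 − |0.867 − 1.000| = 1 − 0.133 = 0.867
~R <-> (~P <-> 1) = 1 − |0.653 − 0.867| = 1 − 0.214 = 0.786
S -> R = min(1, 1 − 0.849 + 0.347) = min(1, 0.498) = 0.498
(~R <-> (~P <-> 1)) -> (S -> R) = min(1, 1 − 0.786 + 0.498) = min(1, 0.712) = 0.712

0.712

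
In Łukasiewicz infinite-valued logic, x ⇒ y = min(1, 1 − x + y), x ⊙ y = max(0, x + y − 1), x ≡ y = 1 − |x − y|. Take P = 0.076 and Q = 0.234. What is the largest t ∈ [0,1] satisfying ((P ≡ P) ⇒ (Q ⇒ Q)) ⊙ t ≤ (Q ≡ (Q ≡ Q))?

0.234

P ≡ P = 1 − |0.076 − 0.076| = 1 − 0.000 = 1.000
Q ⇒ Q = min(1, 1 − 0.234 + 0.234) = min(1, 1.000) = 1.000
(P ≡ P) ⇒ (Q ⇒ Q) = min(1, 1 − 1.000 + 1.000) = min(1, 1.000) = 1.000
So the left factor is (P ≡ P) ⇒ (Q ⇒ Q) = 1.000.
Q ≡ Q = 1 − |0.234 − 0.234| = 1 − 0.000 = 1.000
Q ≡ (Q ≡ Q) = 1 − |0.234 − 1.000| = 1 − 0.766 = 0.234
So the right-hand bound is Q ≡ (Q ≡ Q) = 0.234.
The residuum of the Łukasiewicz t-norm gives the supremum: min(1, 1 − 1.000 + 0.234).
1 − 1.000 + 0.234 = 0.234, so t = min(1, 0.234) = 0.234.
Check: 1.000 ⊙ 0.234 = max(0, 0.234) = 0.234 ≤ 0.234.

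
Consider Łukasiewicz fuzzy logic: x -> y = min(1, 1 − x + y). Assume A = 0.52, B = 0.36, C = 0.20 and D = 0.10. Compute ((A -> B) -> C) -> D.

0.74

A -> B = min(1, 1 − 0.52 + 0.36) = min(1, 0.84) = 0.84
(A -> B) -> C = min(1, 1 − 0.84 + 0.20) = min(1, 0.36) = 0.36
((A -> B) -> C) -> D = min(1, 1 − 0.36 + 0.10) = min(1, 0.74) = 0.74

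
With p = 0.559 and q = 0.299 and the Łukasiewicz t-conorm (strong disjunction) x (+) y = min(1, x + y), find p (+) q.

0.858

p (+) q = min(1, 0.559 + 0.299) = min(1, 0.858) = 0.858
For comparison, the Gödel t-conorm max(x, y) would give 0.559.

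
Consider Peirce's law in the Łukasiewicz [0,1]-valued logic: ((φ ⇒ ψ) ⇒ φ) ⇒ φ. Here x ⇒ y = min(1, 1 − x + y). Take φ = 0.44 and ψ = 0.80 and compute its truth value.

1.00

φ ⇒ ψ = min(1, 1 − 0.44 + 0.80) = min(1, 1.36) = 1.00
(φ ⇒ ψ) ⇒ φ = min(1, 1 − 1.00 + 0.44) = min(1, 0.44) = 0.44
((φ ⇒ ψ) ⇒ φ) ⇒ φ = min(1, 1 − 0.44 + 0.44) = min(1, 1.00) = 1.00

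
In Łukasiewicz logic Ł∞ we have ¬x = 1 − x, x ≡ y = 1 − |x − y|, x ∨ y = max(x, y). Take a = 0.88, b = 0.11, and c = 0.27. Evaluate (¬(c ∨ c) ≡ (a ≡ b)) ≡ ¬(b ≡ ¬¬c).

0.66

c ∨ c = max(0.27, 0.27) = 0.27
¬(c ∨ c) = 1 − 0.27 = 0.73
a ≡ b = 1 − |0.88 − 0.11| = 1 − 0.77 = 0.23
¬(c ∨ c) ≡ (a ≡ b) = 1 − |0.73 − 0.23| = 1 − 0.50 = 0.50
¬c = 1 − 0.27 = 0.73
¬¬c = 1 − 0.73 = 0.27
b ≡ ¬¬c = 1 − |0.11 − 0.27| = 1 − 0.16 = 0.84
¬(b ≡ ¬¬c) = 1 − 0.84 = 0.16
(¬(c ∨ c) ≡ (a ≡ b)) ≡ ¬(b ≡ ¬¬c) = 1 − |0.50 − 0.16| = 1 − 0.34 = 0.66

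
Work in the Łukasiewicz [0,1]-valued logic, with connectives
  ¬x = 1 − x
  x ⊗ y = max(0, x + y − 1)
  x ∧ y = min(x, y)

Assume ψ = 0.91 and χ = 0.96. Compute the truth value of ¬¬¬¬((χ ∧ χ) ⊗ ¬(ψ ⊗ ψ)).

0.14

χ ∧ χ = min(0.96, 0.96) = 0.96
ψ ⊗ ψ = max(0, 0.91 + 0.91 − 1) = max(0, 0.82) = 0.82
¬(ψ ⊗ ψ) = 1 − 0.82 = 0.18
(χ ∧ χ) ⊗ ¬(ψ ⊗ ψ) = max(0, 0.96 + 0.18 − 1) = max(0, 0.14) = 0.14
¬((χ ∧ χ) ⊗ ¬(ψ ⊗ ψ)) = 1 − 0.14 = 0.86
¬¬((χ ∧ χ) ⊗ ¬(ψ ⊗ ψ)) = 1 − 0.86 = 0.14
¬¬¬((χ ∧ χ) ⊗ ¬(ψ ⊗ ψ)) = 1 − 0.14 = 0.86
¬¬¬¬((χ ∧ χ) ⊗ ¬(ψ ⊗ ψ)) = 1 − 0.86 = 0.14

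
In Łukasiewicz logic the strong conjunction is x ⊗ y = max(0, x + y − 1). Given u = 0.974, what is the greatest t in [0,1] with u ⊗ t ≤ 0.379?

The residuum of the Łukasiewicz t-norm gives the supremum: min(1, 1 − 0.974 + 0.379).
1 − 0.974 + 0.379 = 0.405, so t = min(1, 0.405) = 0.405.
Check: 0.974 ⊗ 0.405 = max(0, 0.379) = 0.379 ≤ 0.379.

0.405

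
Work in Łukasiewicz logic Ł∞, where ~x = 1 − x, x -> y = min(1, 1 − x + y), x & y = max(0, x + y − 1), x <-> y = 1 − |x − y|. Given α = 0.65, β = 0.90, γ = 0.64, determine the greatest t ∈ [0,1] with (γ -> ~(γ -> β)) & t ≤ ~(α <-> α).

γ -> β = min(1, 1 − 0.64 + 0.90) = min(1, 1.26) = 1.00
~(γ -> β) = 1 − 1.00 = 0.00
γ -> ~(γ -> β) = min(1, 1 − 0.64 + 0.00) = min(1, 0.36) = 0.36
So the left factor is γ -> ~(γ -> β) = 0.36.
α <-> α = 1 − |0.65 − 0.65| = 1 − 0.00 = 1.00
~(α <-> α) = 1 − 1.00 = 0.00
So the right-hand bound is ~(α <-> α) = 0.00.
The residuum of the Łukasiewicz t-norm gives the supremum: min(1, 1 − 0.36 + 0.00).
1 − 0.36 + 0.00 = 0.64, so t = min(1, 0.64) = 0.64.
Check: 0.36 & 0.64 = max(0, 0.00) = 0.00 ≤ 0.00.

0.64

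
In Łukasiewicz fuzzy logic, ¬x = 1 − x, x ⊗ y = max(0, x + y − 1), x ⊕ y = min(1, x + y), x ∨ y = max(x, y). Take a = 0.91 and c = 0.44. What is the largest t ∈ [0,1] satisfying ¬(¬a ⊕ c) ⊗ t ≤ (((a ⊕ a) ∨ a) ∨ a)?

¬a = 1 − 0.91 = 0.09
¬a ⊕ c = min(1, 0.09 + 0.44) = min(1, 0.53) = 0.53
¬(¬a ⊕ c) = 1 − 0.53 = 0.47
So the left factor is ¬(¬a ⊕ c) = 0.47.
a ⊕ a = min(1, 0.91 + 0.91) = min(1, 1.82) = 1.00
(a ⊕ a) ∨ a = max(1.00, 0.91) = 1.00
((a ⊕ a) ∨ a) ∨ a = max(1.00, 0.91) = 1.00
So the right-hand bound is ((a ⊕ a) ∨ a) ∨ a = 1.00.
The residuum of the Łukasiewicz t-norm gives the supremum: min(1, 1 − 0.47 + 1.00).
1 − 0.47 + 1.00 = 1.53, so t = min(1, 1.53) = 1.00.
Check: 0.47 ⊗ 1.00 = max(0, 0.47) = 0.47 ≤ 1.00.

1.00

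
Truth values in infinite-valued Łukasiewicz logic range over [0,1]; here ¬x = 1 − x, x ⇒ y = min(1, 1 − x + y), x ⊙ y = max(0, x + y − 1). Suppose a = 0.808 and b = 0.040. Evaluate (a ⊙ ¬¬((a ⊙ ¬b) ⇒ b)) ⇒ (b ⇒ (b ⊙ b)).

¬b = 1 − 0.040 = 0.960
a ⊙ ¬b = max(0, 0.808 + 0.960 − 1) = max(0, 0.768) = 0.768
(a ⊙ ¬b) ⇒ b = min(1, 1 − 0.768 + 0.040) = min(1, 0.272) = 0.272
¬((a ⊙ ¬b) ⇒ b) = 1 − 0.272 = 0.728
¬¬((a ⊙ ¬b) ⇒ b) = 1 − 0.728 = 0.272
a ⊙ ¬¬((a ⊙ ¬b) ⇒ b) = max(0, 0.808 + 0.272 − 1) = max(0, 0.080) = 0.080
b ⊙ b = max(0, 0.040 + 0.040 − 1) = max(0, -0.920) = 0.000
b ⇒ (b ⊙ b) = min(1, 1 − 0.040 + 0.000) = min(1, 0.960) = 0.960
(a ⊙ ¬¬((a ⊙ ¬b) ⇒ b)) ⇒ (b ⇒ (b ⊙ b)) = min(1, 1 − 0.080 + 0.960) = min(1, 1.880) = 1.000

1.000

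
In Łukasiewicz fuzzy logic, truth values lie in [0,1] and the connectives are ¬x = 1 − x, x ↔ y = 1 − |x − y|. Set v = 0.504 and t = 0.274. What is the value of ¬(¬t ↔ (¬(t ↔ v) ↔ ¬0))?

¬t = 1 − 0.274 = 0.726
t ↔ v = 1 − |0.274 − 0.504| = 1 − 0.230 = 0.770
¬(t ↔ v) = 1 − 0.770 = 0.230
¬0 = 1 − 0.000 = 1.000
¬(t ↔ v) ↔ ¬0 = 1 − |0.230 − 1.000| = 1 − 0.770 = 0.230
¬t ↔ (¬(t ↔ v) ↔ ¬0) = 1 − |0.726 − 0.230| = 1 − 0.496 = 0.504
¬(¬t ↔ (¬(t ↔ v) ↔ ¬0)) = 1 − 0.504 = 0.496

0.496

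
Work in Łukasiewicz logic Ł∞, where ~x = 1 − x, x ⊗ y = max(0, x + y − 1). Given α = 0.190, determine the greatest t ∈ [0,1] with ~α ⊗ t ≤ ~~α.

~α = 1 − 0.190 = 0.810
So the left factor is ~α = 0.810.
~~α = 1 − 0.810 = 0.190
So the right-hand bound is ~~α = 0.190.
The residuum of the Łukasiewicz t-norm gives the supremum: min(1, 1 − 0.810 + 0.190).
1 − 0.810 + 0.190 = 0.380, so t = min(1, 0.380) = 0.380.
Check: 0.810 ⊗ 0.380 = max(0, 0.190) = 0.190 ≤ 0.190.

0.380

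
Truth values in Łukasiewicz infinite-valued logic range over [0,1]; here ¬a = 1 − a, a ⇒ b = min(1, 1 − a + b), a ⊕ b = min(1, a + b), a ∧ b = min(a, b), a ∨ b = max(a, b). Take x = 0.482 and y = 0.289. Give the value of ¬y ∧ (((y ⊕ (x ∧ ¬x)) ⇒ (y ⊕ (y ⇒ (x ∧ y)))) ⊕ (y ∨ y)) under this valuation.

¬y = 1 − 0.289 = 0.711
¬x = 1 − 0.482 = 0.518
x ∧ ¬x = min(0.482, 0.518) = 0.482
y ⊕ (x ∧ ¬x) = min(1, 0.289 + 0.482) = min(1, 0.771) = 0.771
x ∧ y = min(0.482, 0.289) = 0.289
y ⇒ (x ∧ y) = min(1, 1 − 0.289 + 0.289) = min(1, 1.000) = 1.000
y ⊕ (y ⇒ (x ∧ y)) = min(1, 0.289 + 1.000) = min(1, 1.289) = 1.000
(y ⊕ (x ∧ ¬x)) ⇒ (y ⊕ (y ⇒ (x ∧ y))) = min(1, 1 − 0.771 + 1.000) = min(1, 1.229) = 1.000
y ∨ y = max(0.289, 0.289) = 0.289
((y ⊕ (x ∧ ¬x)) ⇒ (y ⊕ (y ⇒ (x ∧ y)))) ⊕ (y ∨ y) = min(1, 1.000 + 0.289) = min(1, 1.289) = 1.000
¬y ∧ (((y ⊕ (x ∧ ¬x)) ⇒ (y ⊕ (y ⇒ (x ∧ y)))) ⊕ (y ∨ y)) = min(0.711, 1.000) = 0.711

0.711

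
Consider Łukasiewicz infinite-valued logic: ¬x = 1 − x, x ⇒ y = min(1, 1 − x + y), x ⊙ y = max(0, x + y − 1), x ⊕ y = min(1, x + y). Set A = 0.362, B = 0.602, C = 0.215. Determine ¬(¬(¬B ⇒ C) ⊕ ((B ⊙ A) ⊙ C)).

0.817

¬B = 1 − 0.602 = 0.398
¬B ⇒ C = min(1, 1 − 0.398 + 0.215) = min(1, 0.817) = 0.817
¬(¬B ⇒ C) = 1 − 0.817 = 0.183
B ⊙ A = max(0, 0.602 + 0.362 − 1) = max(0, -0.036) = 0.000
(B ⊙ A) ⊙ C = max(0, 0.000 + 0.215 − 1) = max(0, -0.785) = 0.000
¬(¬B ⇒ C) ⊕ ((B ⊙ A) ⊙ C) = min(1, 0.183 + 0.000) = min(1, 0.183) = 0.183
¬(¬(¬B ⇒ C) ⊕ ((B ⊙ A) ⊙ C)) = 1 − 0.183 = 0.817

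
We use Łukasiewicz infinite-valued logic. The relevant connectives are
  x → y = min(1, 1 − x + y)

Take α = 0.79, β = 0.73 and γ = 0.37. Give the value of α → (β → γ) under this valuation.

β → γ = min(1, 1 − 0.73 + 0.37) = min(1, 0.64) = 0.64
α → (β → γ) = min(1, 1 − 0.79 + 0.64) = min(1, 0.85) = 0.85

0.85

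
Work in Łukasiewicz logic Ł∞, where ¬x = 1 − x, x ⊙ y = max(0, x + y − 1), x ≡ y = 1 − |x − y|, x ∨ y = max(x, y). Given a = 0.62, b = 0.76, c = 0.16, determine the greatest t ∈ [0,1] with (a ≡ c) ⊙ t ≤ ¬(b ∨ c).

a ≡ c = 1 − |0.62 − 0.16| = 1 − 0.46 = 0.54
So the left factor is a ≡ c = 0.54.
b ∨ c = max(0.76, 0.16) = 0.76
¬(b ∨ c) = 1 − 0.76 = 0.24
So the right-hand bound is ¬(b ∨ c) = 0.24.
The residuum of the Łukasiewicz t-norm gives the supremum: min(1, 1 − 0.54 + 0.24).
1 − 0.54 + 0.24 = 0.70, so t = min(1, 0.70) = 0.70.
Check: 0.54 ⊙ 0.70 = max(0, 0.24) = 0.24 ≤ 0.24.

0.70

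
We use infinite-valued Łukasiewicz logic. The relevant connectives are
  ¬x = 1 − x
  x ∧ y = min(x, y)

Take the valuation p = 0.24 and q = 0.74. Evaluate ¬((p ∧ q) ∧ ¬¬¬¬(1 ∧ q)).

0.76

p ∧ q = min(0.24, 0.74) = 0.24
1 ∧ q = min(1.00, 0.74) = 0.74
¬(1 ∧ q) = 1 − 0.74 = 0.26
¬¬(1 ∧ q) = 1 − 0.26 = 0.74
¬¬¬(1 ∧ q) = 1 − 0.74 = 0.26
¬¬¬¬(1 ∧ q) = 1 − 0.26 = 0.74
(p ∧ q) ∧ ¬¬¬¬(1 ∧ q) = min(0.24, 0.74) = 0.24
¬((p ∧ q) ∧ ¬¬¬¬(1 ∧ q)) = 1 − 0.24 = 0.76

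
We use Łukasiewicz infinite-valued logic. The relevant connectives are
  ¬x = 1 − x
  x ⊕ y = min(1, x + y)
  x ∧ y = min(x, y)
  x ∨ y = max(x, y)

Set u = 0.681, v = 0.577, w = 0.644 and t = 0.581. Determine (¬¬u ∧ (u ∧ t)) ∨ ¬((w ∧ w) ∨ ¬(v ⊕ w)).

0.581

¬u = 1 − 0.681 = 0.319
¬¬u = 1 − 0.319 = 0.681
u ∧ t = min(0.681, 0.581) = 0.581
¬¬u ∧ (u ∧ t) = min(0.681, 0.581) = 0.581
w ∧ w = min(0.644, 0.644) = 0.644
v ⊕ w = min(1, 0.577 + 0.644) = min(1, 1.221) = 1.000
¬(v ⊕ w) = 1 − 1.000 = 0.000
(w ∧ w) ∨ ¬(v ⊕ w) = max(0.644, 0.000) = 0.644
¬((w ∧ w) ∨ ¬(v ⊕ w)) = 1 − 0.644 = 0.356
(¬¬u ∧ (u ∧ t)) ∨ ¬((w ∧ w) ∨ ¬(v ⊕ w)) = max(0.581, 0.356) = 0.581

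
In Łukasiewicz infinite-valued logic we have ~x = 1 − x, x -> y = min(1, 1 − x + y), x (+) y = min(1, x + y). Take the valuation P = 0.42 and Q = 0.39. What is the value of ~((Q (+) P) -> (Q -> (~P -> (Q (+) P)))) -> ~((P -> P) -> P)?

Q (+) P = min(1, 0.39 + 0.42) = min(1, 0.81) = 0.81
~P = 1 − 0.42 = 0.58
~P -> (Q (+) P) = min(1, 1 − 0.58 + 0.81) = min(1, 1.23) = 1.00
Q -> (~P -> (Q (+) P)) = min(1, 1 − 0.39 + 1.00) = min(1, 1.61) = 1.00
(Q (+) P) -> (Q -> (~P -> (Q (+) P))) = min(1, 1 − 0.81 + 1.00) = min(1, 1.19) = 1.00
~((Q (+) P) -> (Q -> (~P -> (Q (+) P)))) = 1 − 1.00 = 0.00
P -> P = min(1, 1 − 0.42 + 0.42) = min(1, 1.00) = 1.00
(P -> P) -> P = min(1, 1 − 1.00 + 0.42) = min(1, 0.42) = 0.42
~((P -> P) -> P) = 1 − 0.42 = 0.58
~((Q (+) P) -> (Q -> (~P -> (Q (+) P)))) -> ~((P -> P) -> P) = min(1, 1 − 0.00 + 0.58) = min(1, 1.58) = 1.00

1.00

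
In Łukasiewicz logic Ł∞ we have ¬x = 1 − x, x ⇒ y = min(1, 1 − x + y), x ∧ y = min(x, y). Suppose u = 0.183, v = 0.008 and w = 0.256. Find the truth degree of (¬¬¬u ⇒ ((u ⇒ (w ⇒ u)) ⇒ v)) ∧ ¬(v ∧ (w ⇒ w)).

¬u = 1 − 0.183 = 0.817
¬¬u = 1 − 0.817 = 0.183
¬¬¬u = 1 − 0.183 = 0.817
w ⇒ u = min(1, 1 − 0.256 + 0.183) = min(1, 0.927) = 0.927
u ⇒ (w ⇒ u) = min(1, 1 − 0.183 + 0.927) = min(1, 1.744) = 1.000
(u ⇒ (w ⇒ u)) ⇒ v = min(1, 1 − 1.000 + 0.008) = min(1, 0.008) = 0.008
¬¬¬u ⇒ ((u ⇒ (w ⇒ u)) ⇒ v) = min(1, 1 − 0.817 + 0.008) = min(1, 0.191) = 0.191
w ⇒ w = min(1, 1 − 0.256 + 0.256) = min(1, 1.000) = 1.000
v ∧ (w ⇒ w) = min(0.008, 1.000) = 0.008
¬(v ∧ (w ⇒ w)) = 1 − 0.008 = 0.992
(¬¬¬u ⇒ ((u ⇒ (w ⇒ u)) ⇒ v)) ∧ ¬(v ∧ (w ⇒ w)) = min(0.191, 0.992) = 0.191

0.191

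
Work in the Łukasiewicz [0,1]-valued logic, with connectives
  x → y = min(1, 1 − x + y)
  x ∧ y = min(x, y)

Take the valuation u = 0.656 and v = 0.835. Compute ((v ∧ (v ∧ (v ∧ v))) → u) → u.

v ∧ v = min(0.835, 0.835) = 0.835
v ∧ (v ∧ v) = min(0.835, 0.835) = 0.835
v ∧ (v ∧ (v ∧ v)) = min(0.835, 0.835) = 0.835
(v ∧ (v ∧ (v ∧ v))) → u = min(1, 1 − 0.835 + 0.656) = min(1, 0.821) = 0.821
((v ∧ (v ∧ (v ∧ v))) → u) → u = min(1, 1 − 0.821 + 0.656) = min(1, 0.835) = 0.835

0.835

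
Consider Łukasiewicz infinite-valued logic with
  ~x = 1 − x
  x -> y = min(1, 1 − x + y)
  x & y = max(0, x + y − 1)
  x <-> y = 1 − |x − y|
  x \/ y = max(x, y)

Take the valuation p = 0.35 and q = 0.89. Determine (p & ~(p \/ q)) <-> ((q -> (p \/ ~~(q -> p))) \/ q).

0.11

p \/ q = max(0.35, 0.89) = 0.89
~(p \/ q) = 1 − 0.89 = 0.11
p & ~(p \/ q) = max(0, 0.35 + 0.11 − 1) = max(0, -0.54) = 0.00
q -> p = min(1, 1 − 0.89 + 0.35) = min(1, 0.46) = 0.46
~(q -> p) = 1 − 0.46 = 0.54
~~(q -> p) = 1 − 0.54 = 0.46
p \/ ~~(q -> p) = max(0.35, 0.46) = 0.46
q -> (p \/ ~~(q -> p)) = min(1, 1 − 0.89 + 0.46) = min(1, 0.57) = 0.57
(q -> (p \/ ~~(q -> p))) \/ q = max(0.57, 0.89) = 0.89
(p & ~(p \/ q)) <-> ((q -> (p \/ ~~(q -> p))) \/ q) = 1 − |0.00 − 0.89| = 1 − 0.89 = 0.11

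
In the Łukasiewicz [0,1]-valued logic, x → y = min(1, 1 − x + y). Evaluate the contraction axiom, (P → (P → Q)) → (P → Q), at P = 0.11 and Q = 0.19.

1.00

P → Q = min(1, 1 − 0.11 + 0.19) = min(1, 1.08) = 1.00
P → (P → Q) = min(1, 1 − 0.11 + 1.00) = min(1, 1.89) = 1.00
(P → (P → Q)) → (P → Q) = min(1, 1 − 1.00 + 1.00) = min(1, 1.00) = 1.00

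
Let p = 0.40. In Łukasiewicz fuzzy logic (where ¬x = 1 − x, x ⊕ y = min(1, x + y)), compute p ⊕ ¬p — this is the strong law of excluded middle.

¬p = 1 − 0.40 = 0.60
p ⊕ ¬p = min(1, 0.40 + 0.60) = min(1, 1.00) = 1.00
(As expected: always 1 in Ł∞ since a ⊕ (1−a) = 1.)

1.00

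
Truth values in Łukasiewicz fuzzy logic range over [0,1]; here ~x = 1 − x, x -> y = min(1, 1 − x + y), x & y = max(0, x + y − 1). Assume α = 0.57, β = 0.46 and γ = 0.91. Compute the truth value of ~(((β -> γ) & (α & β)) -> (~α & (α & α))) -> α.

1.00

β -> γ = min(1, 1 − 0.46 + 0.91) = min(1, 1.45) = 1.00
α & β = max(0, 0.57 + 0.46 − 1) = max(0, 0.03) = 0.03
(β -> γ) & (α & β) = max(0, 1.00 + 0.03 − 1) = max(0, 0.03) = 0.03
~α = 1 − 0.57 = 0.43
α & α = max(0, 0.57 + 0.57 − 1) = max(0, 0.14) = 0.14
~α & (α & α) = max(0, 0.43 + 0.14 − 1) = max(0, -0.43) = 0.00
((β -> γ) & (α & β)) -> (~α & (α & α)) = min(1, 1 − 0.03 + 0.00) = min(1, 0.97) = 0.97
~(((β -> γ) & (α & β)) -> (~α & (α & α))) = 1 − 0.97 = 0.03
~(((β -> γ) & (α & β)) -> (~α & (α & α))) -> α = min(1, 1 − 0.03 + 0.57) = min(1, 1.54) = 1.00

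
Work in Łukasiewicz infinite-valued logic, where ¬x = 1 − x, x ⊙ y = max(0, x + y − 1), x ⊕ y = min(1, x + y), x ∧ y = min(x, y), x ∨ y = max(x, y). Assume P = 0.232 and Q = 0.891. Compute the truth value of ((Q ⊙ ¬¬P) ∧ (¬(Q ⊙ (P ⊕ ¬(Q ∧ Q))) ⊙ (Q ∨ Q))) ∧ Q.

¬P = 1 − 0.232 = 0.768
¬¬P = 1 − 0.768 = 0.232
Q ⊙ ¬¬P = max(0, 0.891 + 0.232 − 1) = max(0, 0.123) = 0.123
Q ∧ Q = min(0.891, 0.891) = 0.891
¬(Q ∧ Q) = 1 − 0.891 = 0.109
P ⊕ ¬(Q ∧ Q) = min(1, 0.232 + 0.109) = min(1, 0.341) = 0.341
Q ⊙ (P ⊕ ¬(Q ∧ Q)) = max(0, 0.891 + 0.341 − 1) = max(0, 0.232) = 0.232
¬(Q ⊙ (P ⊕ ¬(Q ∧ Q))) = 1 − 0.232 = 0.768
Q ∨ Q = max(0.891, 0.891) = 0.891
¬(Q ⊙ (P ⊕ ¬(Q ∧ Q))) ⊙ (Q ∨ Q) = max(0, 0.768 + 0.891 − 1) = max(0, 0.659) = 0.659
(Q ⊙ ¬¬P) ∧ (¬(Q ⊙ (P ⊕ ¬(Q ∧ Q))) ⊙ (Q ∨ Q)) = min(0.123, 0.659) = 0.123
((Q ⊙ ¬¬P) ∧ (¬(Q ⊙ (P ⊕ ¬(Q ∧ Q))) ⊙ (Q ∨ Q))) ∧ Q = min(0.123, 0.891) = 0.123

0.123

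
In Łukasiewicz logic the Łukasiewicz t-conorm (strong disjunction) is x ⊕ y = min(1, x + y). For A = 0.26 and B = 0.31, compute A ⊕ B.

A ⊕ B = min(1, 0.26 + 0.31) = min(1, 0.57) = 0.57
For comparison, the Gödel t-conorm max(x, y) would give 0.31.

0.57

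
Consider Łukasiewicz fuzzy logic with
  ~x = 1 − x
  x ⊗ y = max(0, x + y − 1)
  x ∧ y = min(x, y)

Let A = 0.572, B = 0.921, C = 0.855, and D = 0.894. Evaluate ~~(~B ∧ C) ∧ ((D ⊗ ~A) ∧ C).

0.079

~B = 1 − 0.921 = 0.079
~B ∧ C = min(0.079, 0.855) = 0.079
~(~B ∧ C) = 1 − 0.079 = 0.921
~~(~B ∧ C) = 1 − 0.921 = 0.079
~A = 1 − 0.572 = 0.428
D ⊗ ~A = max(0, 0.894 + 0.428 − 1) = max(0, 0.322) = 0.322
(D ⊗ ~A) ∧ C = min(0.322, 0.855) = 0.322
~~(~B ∧ C) ∧ ((D ⊗ ~A) ∧ C) = min(0.079, 0.322) = 0.079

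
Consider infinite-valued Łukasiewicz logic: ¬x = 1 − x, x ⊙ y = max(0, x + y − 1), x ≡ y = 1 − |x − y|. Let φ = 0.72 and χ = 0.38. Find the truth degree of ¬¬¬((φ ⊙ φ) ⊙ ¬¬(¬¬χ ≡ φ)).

φ ⊙ φ = max(0, 0.72 + 0.72 − 1) = max(0, 0.44) = 0.44
¬χ = 1 − 0.38 = 0.62
¬¬χ = 1 − 0.62 = 0.38
¬¬χ ≡ φ = 1 − |0.38 − 0.72| = 1 − 0.34 = 0.66
¬(¬¬χ ≡ φ) = 1 − 0.66 = 0.34
¬¬(¬¬χ ≡ φ) = 1 − 0.34 = 0.66
(φ ⊙ φ) ⊙ ¬¬(¬¬χ ≡ φ) = max(0, 0.44 + 0.66 − 1) = max(0, 0.10) = 0.10
¬((φ ⊙ φ) ⊙ ¬¬(¬¬χ ≡ φ)) = 1 − 0.10 = 0.90
¬¬((φ ⊙ φ) ⊙ ¬¬(¬¬χ ≡ φ)) = 1 − 0.90 = 0.10
¬¬¬((φ ⊙ φ) ⊙ ¬¬(¬¬χ ≡ φ)) = 1 − 0.10 = 0.90

0.90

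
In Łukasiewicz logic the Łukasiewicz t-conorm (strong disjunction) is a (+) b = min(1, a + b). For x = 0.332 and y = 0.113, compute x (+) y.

0.445

x (+) y = min(1, 0.332 + 0.113) = min(1, 0.445) = 0.445
For comparison, the Gödel t-conorm max(a, b) would give 0.332.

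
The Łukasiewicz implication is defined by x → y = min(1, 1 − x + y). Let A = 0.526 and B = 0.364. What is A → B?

A → B = min(1, 1 − 0.526 + 0.364) = min(1, 0.838) = 0.838
For comparison, the Gödel implication (1 if x ≤ y else y) would give 0.364.

0.838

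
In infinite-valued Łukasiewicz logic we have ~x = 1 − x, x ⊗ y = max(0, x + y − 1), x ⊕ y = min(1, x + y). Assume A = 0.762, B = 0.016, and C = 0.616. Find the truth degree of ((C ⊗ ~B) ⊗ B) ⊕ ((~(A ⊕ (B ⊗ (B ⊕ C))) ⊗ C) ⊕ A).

~B = 1 − 0.016 = 0.984
C ⊗ ~B = max(0, 0.616 + 0.984 − 1) = max(0, 0.600) = 0.600
(C ⊗ ~B) ⊗ B = max(0, 0.600 + 0.016 − 1) = max(0, -0.384) = 0.000
B ⊕ C = min(1, 0.016 + 0.616) = min(1, 0.632) = 0.632
B ⊗ (B ⊕ C) = max(0, 0.016 + 0.632 − 1) = max(0, -0.352) = 0.000
A ⊕ (B ⊗ (B ⊕ C)) = min(1, 0.762 + 0.000) = min(1, 0.762) = 0.762
~(A ⊕ (B ⊗ (B ⊕ C))) = 1 − 0.762 = 0.238
~(A ⊕ (B ⊗ (B ⊕ C))) ⊗ C = max(0, 0.238 + 0.616 − 1) = max(0, -0.146) = 0.000
(~(A ⊕ (B ⊗ (B ⊕ C))) ⊗ C) ⊕ A = min(1, 0.000 + 0.762) = min(1, 0.762) = 0.762
((C ⊗ ~B) ⊗ B) ⊕ ((~(A ⊕ (B ⊗ (B ⊕ C))) ⊗ C) ⊕ A) = min(1, 0.000 + 0.762) = min(1, 0.762) = 0.762

0.762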